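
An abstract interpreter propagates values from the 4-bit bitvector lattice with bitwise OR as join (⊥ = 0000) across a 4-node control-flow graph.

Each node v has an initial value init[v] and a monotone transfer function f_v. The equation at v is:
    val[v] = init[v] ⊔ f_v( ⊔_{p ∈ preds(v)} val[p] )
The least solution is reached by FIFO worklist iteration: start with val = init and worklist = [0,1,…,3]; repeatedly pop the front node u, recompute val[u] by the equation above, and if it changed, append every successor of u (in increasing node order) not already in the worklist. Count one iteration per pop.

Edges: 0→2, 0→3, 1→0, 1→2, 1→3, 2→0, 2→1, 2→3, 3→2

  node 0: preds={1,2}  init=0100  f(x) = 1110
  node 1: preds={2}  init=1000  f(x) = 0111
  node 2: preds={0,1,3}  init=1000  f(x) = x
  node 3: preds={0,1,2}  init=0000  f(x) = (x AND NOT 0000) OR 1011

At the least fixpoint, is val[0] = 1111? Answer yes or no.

Worklist (7 pops):
  #1 pop 0: in=1000 → 1110 (was 0100); enqueue []
  #2 pop 1: in=1000 → 1111 (was 1000); enqueue [0]
  #3 pop 2: in=1111 → 1111 (was 1000); enqueue [1]
  #4 pop 3: in=1111 → 1111 (was 0000); enqueue [2]
  #5 pop 0: in=1111 → 1110 (no change)
  #6 pop 1: in=1111 → 1111 (no change)
  #7 pop 2: in=1111 → 1111 (no change)

Fixpoint:
  val[0] = 1110
  val[1] = 1111
  val[2] = 1111
  val[3] = 1111

no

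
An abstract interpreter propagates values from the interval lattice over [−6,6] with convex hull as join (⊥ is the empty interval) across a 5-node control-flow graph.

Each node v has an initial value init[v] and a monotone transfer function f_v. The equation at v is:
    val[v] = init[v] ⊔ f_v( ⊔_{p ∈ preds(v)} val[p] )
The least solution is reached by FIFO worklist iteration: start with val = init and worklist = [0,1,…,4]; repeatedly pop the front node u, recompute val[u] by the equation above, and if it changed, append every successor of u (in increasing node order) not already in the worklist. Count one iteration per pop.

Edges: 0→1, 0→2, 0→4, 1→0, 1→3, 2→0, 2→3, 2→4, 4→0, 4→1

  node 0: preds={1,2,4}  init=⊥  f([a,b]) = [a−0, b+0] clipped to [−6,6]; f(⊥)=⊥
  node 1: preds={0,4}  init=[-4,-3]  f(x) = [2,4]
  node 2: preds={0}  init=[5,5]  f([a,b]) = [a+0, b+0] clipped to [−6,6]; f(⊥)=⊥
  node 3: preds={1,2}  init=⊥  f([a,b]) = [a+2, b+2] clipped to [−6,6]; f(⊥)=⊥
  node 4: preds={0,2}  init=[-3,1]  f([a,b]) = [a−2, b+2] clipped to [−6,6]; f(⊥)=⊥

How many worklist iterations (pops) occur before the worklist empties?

Trace (11 dequeues):
  [1] u=0 | in [-4,5] | out [-4,5] | prev ⊥ | push {}
  [2] u=1 | in [-4,5] | out [-4,4] | prev [-4,-3] | push {0}
  [3] u=2 | in [-4,5] | out [-4,5] | prev [5,5] | push {}
  [4] u=3 | in [-4,5] | out [-2,6] | prev ⊥ | push {}
  [5] u=4 | in [-4,5] | out [-6,6] | prev [-3,1] | push {1}
  [6] u=0 | in [-6,6] | out [-6,6] | prev [-4,5] | push {2,4}
  [7] u=1 | in [-6,6] | out [-4,4] | ==
  [8] u=2 | in [-6,6] | out [-6,6] | prev [-4,5] | push {0,3}
  [9] u=4 | in [-6,6] | out [-6,6] | ==
  [10] u=0 | in [-6,6] | out [-6,6] | ==
  [11] u=3 | in [-6,6] | out [-4,6] | prev [-2,6] | push {}

Converged values:
  [0] [-6,6]
  [1] [-4,4]
  [2] [-6,6]
  [3] [-4,6]
  [4] [-6,6]

11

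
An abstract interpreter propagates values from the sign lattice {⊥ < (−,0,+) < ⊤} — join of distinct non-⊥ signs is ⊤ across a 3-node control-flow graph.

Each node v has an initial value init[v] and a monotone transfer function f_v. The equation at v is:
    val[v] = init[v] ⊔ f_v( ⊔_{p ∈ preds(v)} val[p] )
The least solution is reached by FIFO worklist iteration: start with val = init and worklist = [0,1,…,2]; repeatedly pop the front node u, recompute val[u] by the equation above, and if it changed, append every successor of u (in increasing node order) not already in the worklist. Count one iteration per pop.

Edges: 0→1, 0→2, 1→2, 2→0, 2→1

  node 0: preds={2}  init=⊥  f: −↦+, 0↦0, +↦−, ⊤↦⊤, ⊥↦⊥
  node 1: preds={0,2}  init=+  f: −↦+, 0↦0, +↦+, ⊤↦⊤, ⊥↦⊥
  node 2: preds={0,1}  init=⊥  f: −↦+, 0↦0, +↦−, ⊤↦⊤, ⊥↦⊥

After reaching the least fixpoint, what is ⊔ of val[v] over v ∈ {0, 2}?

⊤

Iteration log — 9 steps:
  step 1. node 0  ⊔preds=⊥  new=⊥  stable
  step 2. node 1  ⊔preds=⊥  new=+  stable
  step 3. node 2  ⊔preds=+  new=−  old=⊥  +wl: 0,1
  step 4. node 0  ⊔preds=−  new=+  old=⊥  +wl: 2
  step 5. node 1  ⊔preds=⊤  new=⊤  old=+  +wl: 
  step 6. node 2  ⊔preds=⊤  new=⊤  old=−  +wl: 0,1
  step 7. node 0  ⊔preds=⊤  new=⊤  old=+  +wl: 2
  step 8. node 1  ⊔preds=⊤  new=⊤  stable
  step 9. node 2  ⊔preds=⊤  new=⊤  stable

Least fixpoint reached:
  node 0: ⊤
  node 1: ⊤
  node 2: ⊤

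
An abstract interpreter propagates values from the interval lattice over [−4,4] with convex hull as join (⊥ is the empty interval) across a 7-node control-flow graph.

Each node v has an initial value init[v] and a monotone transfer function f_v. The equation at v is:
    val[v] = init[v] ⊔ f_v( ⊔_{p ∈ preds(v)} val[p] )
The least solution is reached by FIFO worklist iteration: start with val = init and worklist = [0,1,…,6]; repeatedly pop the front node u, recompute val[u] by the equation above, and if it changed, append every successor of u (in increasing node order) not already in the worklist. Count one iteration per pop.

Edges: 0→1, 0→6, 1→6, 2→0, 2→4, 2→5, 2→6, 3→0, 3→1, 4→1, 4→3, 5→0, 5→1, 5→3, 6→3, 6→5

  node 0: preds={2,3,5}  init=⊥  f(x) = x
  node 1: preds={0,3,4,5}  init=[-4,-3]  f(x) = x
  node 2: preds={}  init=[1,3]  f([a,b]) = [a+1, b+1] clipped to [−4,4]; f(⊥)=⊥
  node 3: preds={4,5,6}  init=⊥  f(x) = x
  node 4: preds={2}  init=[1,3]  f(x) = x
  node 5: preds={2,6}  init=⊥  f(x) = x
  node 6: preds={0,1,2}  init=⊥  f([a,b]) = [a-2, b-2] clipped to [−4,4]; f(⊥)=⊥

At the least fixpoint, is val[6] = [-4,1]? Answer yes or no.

Worklist (15 pops):
  #1 pop 0: in=[1,3] → [1,3] (was ⊥); enqueue []
  #2 pop 1: in=[1,3] → [-4,3] (was [-4,-3]); enqueue []
  #3 pop 2: in=⊥ → [1,3] (no change)
  #4 pop 3: in=[1,3] → [1,3] (was ⊥); enqueue [0,1]
  #5 pop 4: in=[1,3] → [1,3] (no change)
  #6 pop 5: in=[1,3] → [1,3] (was ⊥); enqueue [3]
  #7 pop 6: in=[-4,3] → [-4,1] (was ⊥); enqueue [5]
  #8 pop 0: in=[1,3] → [1,3] (no change)
  #9 pop 1: in=[1,3] → [-4,3] (no change)
  #10 pop 3: in=[-4,3] → [-4,3] (was [1,3]); enqueue [0,1]
  #11 pop 5: in=[-4,3] → [-4,3] (was [1,3]); enqueue [3]
  #12 pop 0: in=[-4,3] → [-4,3] (was [1,3]); enqueue [6]
  #13 pop 1: in=[-4,3] → [-4,3] (no change)
  #14 pop 3: in=[-4,3] → [-4,3] (no change)
  #15 pop 6: in=[-4,3] → [-4,1] (no change)

Fixpoint:
  val[0] = [-4,3]
  val[1] = [-4,3]
  val[2] = [1,3]
  val[3] = [-4,3]
  val[4] = [1,3]
  val[5] = [-4,3]
  val[6] = [-4,1]

yes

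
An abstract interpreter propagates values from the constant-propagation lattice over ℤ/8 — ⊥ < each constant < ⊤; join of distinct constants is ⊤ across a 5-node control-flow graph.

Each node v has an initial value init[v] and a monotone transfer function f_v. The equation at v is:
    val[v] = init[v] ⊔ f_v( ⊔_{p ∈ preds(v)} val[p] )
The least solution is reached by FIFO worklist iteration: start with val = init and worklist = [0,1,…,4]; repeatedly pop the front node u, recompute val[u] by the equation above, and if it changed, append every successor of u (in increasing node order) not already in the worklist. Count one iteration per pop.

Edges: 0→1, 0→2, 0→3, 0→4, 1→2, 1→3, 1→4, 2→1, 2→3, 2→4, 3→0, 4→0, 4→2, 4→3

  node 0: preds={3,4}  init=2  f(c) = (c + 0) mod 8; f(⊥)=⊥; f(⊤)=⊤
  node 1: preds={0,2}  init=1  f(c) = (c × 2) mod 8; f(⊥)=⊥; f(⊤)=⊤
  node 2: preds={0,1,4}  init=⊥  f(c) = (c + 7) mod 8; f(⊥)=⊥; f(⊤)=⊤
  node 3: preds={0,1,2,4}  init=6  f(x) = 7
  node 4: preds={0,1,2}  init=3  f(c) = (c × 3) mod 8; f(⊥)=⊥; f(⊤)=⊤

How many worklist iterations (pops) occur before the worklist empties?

Worklist (9 pops):
  #1 pop 0: in=⊤ → ⊤ (was 2); enqueue []
  #2 pop 1: in=⊤ → ⊤ (was 1); enqueue []
  #3 pop 2: in=⊤ → ⊤ (was ⊥); enqueue [1]
  #4 pop 3: in=⊤ → ⊤ (was 6); enqueue [0]
  #5 pop 4: in=⊤ → ⊤ (was 3); enqueue [2,3]
  #6 pop 1: in=⊤ → ⊤ (no change)
  #7 pop 0: in=⊤ → ⊤ (no change)
  #8 pop 2: in=⊤ → ⊤ (no change)
  #9 pop 3: in=⊤ → ⊤ (no change)

Fixpoint:
  val[0] = ⊤
  val[1] = ⊤
  val[2] = ⊤
  val[3] = ⊤
  val[4] = ⊤

9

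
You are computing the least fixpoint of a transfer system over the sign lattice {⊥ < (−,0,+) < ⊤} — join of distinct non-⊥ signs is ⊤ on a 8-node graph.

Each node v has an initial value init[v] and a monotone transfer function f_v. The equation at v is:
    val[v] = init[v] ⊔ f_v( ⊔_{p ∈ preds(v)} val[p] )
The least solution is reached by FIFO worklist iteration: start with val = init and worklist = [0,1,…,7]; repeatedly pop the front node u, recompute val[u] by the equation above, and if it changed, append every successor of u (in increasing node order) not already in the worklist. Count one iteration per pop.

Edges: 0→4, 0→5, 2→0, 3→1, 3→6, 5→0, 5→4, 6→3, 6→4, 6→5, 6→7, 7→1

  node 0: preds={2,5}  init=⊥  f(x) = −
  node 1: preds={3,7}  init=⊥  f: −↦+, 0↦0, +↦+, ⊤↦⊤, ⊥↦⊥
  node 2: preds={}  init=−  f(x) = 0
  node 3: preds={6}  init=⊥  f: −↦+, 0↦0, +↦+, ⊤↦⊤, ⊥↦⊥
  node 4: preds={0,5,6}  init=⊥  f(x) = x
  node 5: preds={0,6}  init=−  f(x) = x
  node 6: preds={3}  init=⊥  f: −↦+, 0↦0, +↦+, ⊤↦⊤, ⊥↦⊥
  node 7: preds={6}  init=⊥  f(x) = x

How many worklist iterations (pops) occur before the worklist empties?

Iteration log — 9 steps:
  step 1. node 0  ⊔preds=−  new=−  old=⊥  +wl: 
  step 2. node 1  ⊔preds=⊥  new=⊥  stable
  step 3. node 2  ⊔preds=⊥  new=⊤  old=−  +wl: 0
  step 4. node 3  ⊔preds=⊥  new=⊥  stable
  step 5. node 4  ⊔preds=−  new=−  old=⊥  +wl: 
  step 6. node 5  ⊔preds=−  new=−  stable
  step 7. node 6  ⊔preds=⊥  new=⊥  stable
  step 8. node 7  ⊔preds=⊥  new=⊥  stable
  step 9. node 0  ⊔preds=⊤  new=−  stable

Least fixpoint reached:
  node 0: −
  node 1: ⊥
  node 2: ⊤
  node 3: ⊥
  node 4: −
  node 5: −
  node 6: ⊥
  node 7: ⊥

9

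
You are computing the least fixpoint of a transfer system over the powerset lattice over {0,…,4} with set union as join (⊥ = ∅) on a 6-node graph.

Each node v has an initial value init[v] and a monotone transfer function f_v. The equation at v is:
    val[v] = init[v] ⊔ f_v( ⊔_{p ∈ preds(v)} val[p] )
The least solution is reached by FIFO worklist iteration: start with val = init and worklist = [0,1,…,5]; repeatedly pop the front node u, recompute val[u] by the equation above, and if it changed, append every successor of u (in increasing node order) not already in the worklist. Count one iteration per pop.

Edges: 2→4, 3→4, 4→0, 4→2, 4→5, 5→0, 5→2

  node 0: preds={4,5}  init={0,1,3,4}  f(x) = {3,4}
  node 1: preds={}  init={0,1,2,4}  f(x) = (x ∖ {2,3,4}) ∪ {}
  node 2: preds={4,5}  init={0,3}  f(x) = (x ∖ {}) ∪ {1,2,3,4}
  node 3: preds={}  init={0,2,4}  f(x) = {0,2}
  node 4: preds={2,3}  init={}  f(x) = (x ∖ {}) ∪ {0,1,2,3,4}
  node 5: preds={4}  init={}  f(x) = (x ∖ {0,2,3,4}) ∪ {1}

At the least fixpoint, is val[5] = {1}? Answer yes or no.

Trace (8 dequeues):
  [1] u=0 | in {} | out {0,1,3,4} | ==
  [2] u=1 | in {} | out {0,1,2,4} | ==
  [3] u=2 | in {} | out {0,1,2,3,4} | prev {0,3} | push {}
  [4] u=3 | in {} | out {0,2,4} | ==
  [5] u=4 | in {0,1,2,3,4} | out {0,1,2,3,4} | prev {} | push {0,2}
  [6] u=5 | in {0,1,2,3,4} | out {1} | prev {} | push {}
  [7] u=0 | in {0,1,2,3,4} | out {0,1,3,4} | ==
  [8] u=2 | in {0,1,2,3,4} | out {0,1,2,3,4} | ==

Converged values:
  [0] {0,1,3,4}
  [1] {0,1,2,4}
  [2] {0,1,2,3,4}
  [3] {0,2,4}
  [4] {0,1,2,3,4}
  [5] {1}

yes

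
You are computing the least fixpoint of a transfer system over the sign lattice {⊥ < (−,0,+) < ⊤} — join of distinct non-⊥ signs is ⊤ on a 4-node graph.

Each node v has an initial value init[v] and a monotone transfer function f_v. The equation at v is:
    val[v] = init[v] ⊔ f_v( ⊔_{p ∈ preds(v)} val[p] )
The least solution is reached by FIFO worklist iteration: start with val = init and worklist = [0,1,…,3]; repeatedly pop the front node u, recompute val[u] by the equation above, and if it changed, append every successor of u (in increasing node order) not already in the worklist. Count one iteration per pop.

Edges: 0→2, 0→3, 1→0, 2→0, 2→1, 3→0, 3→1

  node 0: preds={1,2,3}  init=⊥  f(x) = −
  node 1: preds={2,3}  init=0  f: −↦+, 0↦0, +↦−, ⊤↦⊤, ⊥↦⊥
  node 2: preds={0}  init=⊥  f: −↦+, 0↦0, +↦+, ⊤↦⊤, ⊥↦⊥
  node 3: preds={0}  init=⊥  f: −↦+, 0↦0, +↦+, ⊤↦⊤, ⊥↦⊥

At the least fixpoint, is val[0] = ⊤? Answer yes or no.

Iteration log — 7 steps:
  step 1. node 0  ⊔preds=0  new=−  old=⊥  +wl: 
  step 2. node 1  ⊔preds=⊥  new=0  stable
  step 3. node 2  ⊔preds=−  new=+  old=⊥  +wl: 0,1
  step 4. node 3  ⊔preds=−  new=+  old=⊥  +wl: 
  step 5. node 0  ⊔preds=⊤  new=−  stable
  step 6. node 1  ⊔preds=+  new=⊤  old=0  +wl: 0
  step 7. node 0  ⊔preds=⊤  new=−  stable

Least fixpoint reached:
  node 0: −
  node 1: ⊤
  node 2: +
  node 3: +

no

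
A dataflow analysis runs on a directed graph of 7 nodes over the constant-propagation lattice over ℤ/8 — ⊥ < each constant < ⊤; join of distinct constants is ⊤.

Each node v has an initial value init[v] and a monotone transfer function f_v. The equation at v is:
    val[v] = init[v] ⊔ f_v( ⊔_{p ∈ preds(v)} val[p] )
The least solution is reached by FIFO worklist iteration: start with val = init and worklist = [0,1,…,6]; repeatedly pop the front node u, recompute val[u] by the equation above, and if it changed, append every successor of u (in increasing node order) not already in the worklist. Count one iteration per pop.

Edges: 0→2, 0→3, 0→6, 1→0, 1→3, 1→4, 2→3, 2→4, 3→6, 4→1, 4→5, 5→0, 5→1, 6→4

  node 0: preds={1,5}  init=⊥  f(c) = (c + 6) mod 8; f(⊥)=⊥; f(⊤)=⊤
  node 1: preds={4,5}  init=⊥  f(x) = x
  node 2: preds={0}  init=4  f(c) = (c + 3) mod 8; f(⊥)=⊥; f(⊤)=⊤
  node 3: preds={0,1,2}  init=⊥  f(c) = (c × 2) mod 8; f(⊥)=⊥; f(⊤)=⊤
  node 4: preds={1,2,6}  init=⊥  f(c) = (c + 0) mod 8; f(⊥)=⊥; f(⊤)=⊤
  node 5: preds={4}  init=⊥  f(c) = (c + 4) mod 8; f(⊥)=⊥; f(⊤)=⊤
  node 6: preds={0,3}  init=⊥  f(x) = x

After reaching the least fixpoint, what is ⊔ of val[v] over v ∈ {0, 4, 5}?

⊤

Worklist (19 pops):
  #1 pop 0: in=⊥ → ⊥ (no change)
  #2 pop 1: in=⊥ → ⊥ (no change)
  #3 pop 2: in=⊥ → 4 (no change)
  #4 pop 3: in=4 → 0 (was ⊥); enqueue []
  #5 pop 4: in=4 → 4 (was ⊥); enqueue [1]
  #6 pop 5: in=4 → 0 (was ⊥); enqueue [0]
  #7 pop 6: in=0 → 0 (was ⊥); enqueue [4]
  #8 pop 1: in=⊤ → ⊤ (was ⊥); enqueue [3]
  #9 pop 0: in=⊤ → ⊤ (was ⊥); enqueue [2,6]
  #10 pop 4: in=⊤ → ⊤ (was 4); enqueue [1,5]
  #11 pop 3: in=⊤ → ⊤ (was 0); enqueue []
  #12 pop 2: in=⊤ → ⊤ (was 4); enqueue [3,4]
  #13 pop 6: in=⊤ → ⊤ (was 0); enqueue []
  #14 pop 1: in=⊤ → ⊤ (no change)
  #15 pop 5: in=⊤ → ⊤ (was 0); enqueue [0,1]
  #16 pop 3: in=⊤ → ⊤ (no change)
  #17 pop 4: in=⊤ → ⊤ (no change)
  #18 pop 0: in=⊤ → ⊤ (no change)
  #19 pop 1: in=⊤ → ⊤ (no change)

Fixpoint:
  val[0] = ⊤
  val[1] = ⊤
  val[2] = ⊤
  val[3] = ⊤
  val[4] = ⊤
  val[5] = ⊤
  val[6] = ⊤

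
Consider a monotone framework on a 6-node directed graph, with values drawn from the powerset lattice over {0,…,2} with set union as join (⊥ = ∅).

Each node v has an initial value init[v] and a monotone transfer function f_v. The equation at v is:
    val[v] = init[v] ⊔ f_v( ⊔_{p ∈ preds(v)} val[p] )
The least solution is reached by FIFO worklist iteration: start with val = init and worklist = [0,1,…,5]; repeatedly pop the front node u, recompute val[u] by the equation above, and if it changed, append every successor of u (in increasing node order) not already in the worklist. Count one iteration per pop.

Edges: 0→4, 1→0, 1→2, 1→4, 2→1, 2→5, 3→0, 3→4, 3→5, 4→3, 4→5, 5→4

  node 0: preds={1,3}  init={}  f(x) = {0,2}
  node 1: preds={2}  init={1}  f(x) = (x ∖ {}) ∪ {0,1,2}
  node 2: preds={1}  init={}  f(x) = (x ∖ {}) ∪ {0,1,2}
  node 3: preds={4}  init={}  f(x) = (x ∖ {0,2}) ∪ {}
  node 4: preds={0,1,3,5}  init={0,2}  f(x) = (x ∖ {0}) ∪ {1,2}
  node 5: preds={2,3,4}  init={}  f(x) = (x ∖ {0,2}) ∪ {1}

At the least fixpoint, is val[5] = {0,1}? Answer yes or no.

no

Iteration log — 12 steps:
  step 1. node 0  ⊔preds={1}  new={0,2}  old={}  +wl: 
  step 2. node 1  ⊔preds={}  new={0,1,2}  old={1}  +wl: 0
  step 3. node 2  ⊔preds={0,1,2}  new={0,1,2}  old={}  +wl: 1
  step 4. node 3  ⊔preds={0,2}  new={}  stable
  step 5. node 4  ⊔preds={0,1,2}  new={0,1,2}  old={0,2}  +wl: 3
  step 6. node 5  ⊔preds={0,1,2}  new={1}  old={}  +wl: 4
  step 7. node 0  ⊔preds={0,1,2}  new={0,2}  stable
  step 8. node 1  ⊔preds={0,1,2}  new={0,1,2}  stable
  step 9. node 3  ⊔preds={0,1,2}  new={1}  old={}  +wl: 0,5
  step 10. node 4  ⊔preds={0,1,2}  new={0,1,2}  stable
  step 11. node 0  ⊔preds={0,1,2}  new={0,2}  stable
  step 12. node 5  ⊔preds={0,1,2}  new={1}  stable

Least fixpoint reached:
  node 0: {0,2}
  node 1: {0,1,2}
  node 2: {0,1,2}
  node 3: {1}
  node 4: {0,1,2}
  node 5: {1}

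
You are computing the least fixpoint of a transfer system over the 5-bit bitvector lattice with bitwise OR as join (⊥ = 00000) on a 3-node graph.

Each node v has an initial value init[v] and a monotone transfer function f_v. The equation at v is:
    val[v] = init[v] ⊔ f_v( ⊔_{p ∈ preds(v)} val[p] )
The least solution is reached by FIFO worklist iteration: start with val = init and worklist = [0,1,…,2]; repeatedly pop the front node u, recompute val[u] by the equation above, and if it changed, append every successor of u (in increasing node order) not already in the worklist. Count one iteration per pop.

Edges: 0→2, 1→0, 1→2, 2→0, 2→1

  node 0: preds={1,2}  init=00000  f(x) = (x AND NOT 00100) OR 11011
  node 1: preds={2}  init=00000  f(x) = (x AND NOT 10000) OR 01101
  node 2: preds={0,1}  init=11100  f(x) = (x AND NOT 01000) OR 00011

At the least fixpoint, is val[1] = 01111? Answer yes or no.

yes

Worklist (7 pops):
  #1 pop 0: in=11100 → 11011 (was 00000); enqueue []
  #2 pop 1: in=11100 → 01101 (was 00000); enqueue [0]
  #3 pop 2: in=11111 → 11111 (was 11100); enqueue [1]
  #4 pop 0: in=11111 → 11011 (no change)
  #5 pop 1: in=11111 → 01111 (was 01101); enqueue [0,2]
  #6 pop 0: in=11111 → 11011 (no change)
  #7 pop 2: in=11111 → 11111 (no change)

Fixpoint:
  val[0] = 11011
  val[1] = 01111
  val[2] = 11111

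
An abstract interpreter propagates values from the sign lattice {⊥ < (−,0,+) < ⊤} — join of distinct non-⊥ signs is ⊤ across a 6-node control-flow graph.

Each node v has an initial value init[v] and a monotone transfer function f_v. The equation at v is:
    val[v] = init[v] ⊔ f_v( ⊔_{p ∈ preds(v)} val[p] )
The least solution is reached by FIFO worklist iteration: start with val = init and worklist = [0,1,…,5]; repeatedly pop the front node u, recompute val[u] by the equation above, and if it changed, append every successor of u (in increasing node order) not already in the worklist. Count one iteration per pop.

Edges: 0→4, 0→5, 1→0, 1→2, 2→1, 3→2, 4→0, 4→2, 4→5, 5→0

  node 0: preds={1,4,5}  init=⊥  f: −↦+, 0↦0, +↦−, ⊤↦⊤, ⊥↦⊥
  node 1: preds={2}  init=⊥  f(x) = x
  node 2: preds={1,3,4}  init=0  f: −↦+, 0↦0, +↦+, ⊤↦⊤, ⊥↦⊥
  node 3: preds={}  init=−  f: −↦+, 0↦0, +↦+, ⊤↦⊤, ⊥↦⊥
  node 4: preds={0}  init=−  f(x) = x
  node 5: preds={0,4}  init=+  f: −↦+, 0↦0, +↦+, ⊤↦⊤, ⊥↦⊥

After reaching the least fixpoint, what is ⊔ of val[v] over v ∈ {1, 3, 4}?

Trace (10 dequeues):
  [1] u=0 | in ⊤ | out ⊤ | prev ⊥ | push {}
  [2] u=1 | in 0 | out 0 | prev ⊥ | push {0}
  [3] u=2 | in ⊤ | out ⊤ | prev 0 | push {1}
  [4] u=3 | in ⊥ | out − | ==
  [5] u=4 | in ⊤ | out ⊤ | prev − | push {2}
  [6] u=5 | in ⊤ | out ⊤ | prev + | push {}
  [7] u=0 | in ⊤ | out ⊤ | ==
  [8] u=1 | in ⊤ | out ⊤ | prev 0 | push {0}
  [9] u=2 | in ⊤ | out ⊤ | ==
  [10] u=0 | in ⊤ | out ⊤ | ==

Converged values:
  [0] ⊤
  [1] ⊤
  [2] ⊤
  [3] −
  [4] ⊤
  [5] ⊤

⊤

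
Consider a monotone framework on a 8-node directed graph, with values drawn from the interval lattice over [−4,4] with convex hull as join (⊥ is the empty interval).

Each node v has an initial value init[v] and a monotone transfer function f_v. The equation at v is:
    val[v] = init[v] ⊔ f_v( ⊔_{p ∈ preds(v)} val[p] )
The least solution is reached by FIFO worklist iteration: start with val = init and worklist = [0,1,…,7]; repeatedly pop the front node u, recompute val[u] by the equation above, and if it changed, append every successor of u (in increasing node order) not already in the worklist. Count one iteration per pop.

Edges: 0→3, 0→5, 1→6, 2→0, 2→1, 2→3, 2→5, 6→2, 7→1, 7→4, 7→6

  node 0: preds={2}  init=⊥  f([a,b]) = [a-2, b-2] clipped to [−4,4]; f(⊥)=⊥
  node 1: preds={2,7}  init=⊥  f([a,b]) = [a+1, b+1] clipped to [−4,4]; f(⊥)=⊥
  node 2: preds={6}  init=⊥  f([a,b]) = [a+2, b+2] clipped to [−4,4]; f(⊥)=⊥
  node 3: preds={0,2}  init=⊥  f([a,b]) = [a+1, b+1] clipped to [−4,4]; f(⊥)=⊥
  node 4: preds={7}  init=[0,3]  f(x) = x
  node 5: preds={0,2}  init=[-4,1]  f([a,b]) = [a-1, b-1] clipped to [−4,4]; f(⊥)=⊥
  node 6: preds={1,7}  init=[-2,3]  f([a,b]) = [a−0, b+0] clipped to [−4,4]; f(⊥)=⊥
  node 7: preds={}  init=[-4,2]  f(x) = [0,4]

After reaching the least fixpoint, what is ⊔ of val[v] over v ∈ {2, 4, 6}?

[-4,4]

Iteration log — 20 steps:
  step 1. node 0  ⊔preds=⊥  new=⊥  stable
  step 2. node 1  ⊔preds=[-4,2]  new=[-3,3]  old=⊥  +wl: 
  step 3. node 2  ⊔preds=[-2,3]  new=[0,4]  old=⊥  +wl: 0,1
  step 4. node 3  ⊔preds=[0,4]  new=[1,4]  old=⊥  +wl: 
  step 5. node 4  ⊔preds=[-4,2]  new=[-4,3]  old=[0,3]  +wl: 
  step 6. node 5  ⊔preds=[0,4]  new=[-4,3]  old=[-4,1]  +wl: 
  step 7. node 6  ⊔preds=[-4,3]  new=[-4,3]  old=[-2,3]  +wl: 2
  step 8. node 7  ⊔preds=⊥  new=[-4,4]  old=[-4,2]  +wl: 4,6
  step 9. node 0  ⊔preds=[0,4]  new=[-2,2]  old=⊥  +wl: 3,5
  step 10. node 1  ⊔preds=[-4,4]  new=[-3,4]  old=[-3,3]  +wl: 
  step 11. node 2  ⊔preds=[-4,3]  new=[-2,4]  old=[0,4]  +wl: 0,1
  step 12. node 4  ⊔preds=[-4,4]  new=[-4,4]  old=[-4,3]  +wl: 
  step 13. node 6  ⊔preds=[-4,4]  new=[-4,4]  old=[-4,3]  +wl: 2
  step 14. node 3  ⊔preds=[-2,4]  new=[-1,4]  old=[1,4]  +wl: 
  step 15. node 5  ⊔preds=[-2,4]  new=[-4,3]  stable
  step 16. node 0  ⊔preds=[-2,4]  new=[-4,2]  old=[-2,2]  +wl: 3,5
  step 17. node 1  ⊔preds=[-4,4]  new=[-3,4]  stable
  step 18. node 2  ⊔preds=[-4,4]  new=[-2,4]  stable
  step 19. node 3  ⊔preds=[-4,4]  new=[-3,4]  old=[-1,4]  +wl: 
  step 20. node 5  ⊔preds=[-4,4]  new=[-4,3]  stable

Least fixpoint reached:
  node 0: [-4,2]
  node 1: [-3,4]
  node 2: [-2,4]
  node 3: [-3,4]
  node 4: [-4,4]
  node 5: [-4,3]
  node 6: [-4,4]
  node 7: [-4,4]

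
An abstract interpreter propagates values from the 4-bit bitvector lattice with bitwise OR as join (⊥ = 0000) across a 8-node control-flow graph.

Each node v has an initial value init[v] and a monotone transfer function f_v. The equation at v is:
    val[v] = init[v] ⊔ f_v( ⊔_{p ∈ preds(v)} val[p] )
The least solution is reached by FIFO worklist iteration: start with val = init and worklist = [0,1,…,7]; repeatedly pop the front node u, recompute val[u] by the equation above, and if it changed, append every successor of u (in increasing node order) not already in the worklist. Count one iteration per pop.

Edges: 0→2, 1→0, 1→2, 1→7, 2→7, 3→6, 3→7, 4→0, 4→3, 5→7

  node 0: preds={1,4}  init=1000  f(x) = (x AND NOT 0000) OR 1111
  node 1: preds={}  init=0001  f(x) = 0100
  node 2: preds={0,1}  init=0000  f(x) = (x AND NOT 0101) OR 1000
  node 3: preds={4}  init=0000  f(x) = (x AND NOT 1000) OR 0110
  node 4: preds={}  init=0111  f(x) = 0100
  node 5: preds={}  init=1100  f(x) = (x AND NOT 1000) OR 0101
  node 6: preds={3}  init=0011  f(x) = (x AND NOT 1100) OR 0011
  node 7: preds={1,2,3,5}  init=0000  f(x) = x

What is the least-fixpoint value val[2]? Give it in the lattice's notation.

Trace (9 dequeues):
  [1] u=0 | in 0111 | out 1111 | prev 1000 | push {}
  [2] u=1 | in 0000 | out 0101 | prev 0001 | push {0}
  [3] u=2 | in 1111 | out 1010 | prev 0000 | push {}
  [4] u=3 | in 0111 | out 0111 | prev 0000 | push {}
  [5] u=4 | in 0000 | out 0111 | ==
  [6] u=5 | in 0000 | out 1101 | prev 1100 | push {}
  [7] u=6 | in 0111 | out 0011 | ==
  [8] u=7 | in 1111 | out 1111 | prev 0000 | push {}
  [9] u=0 | in 0111 | out 1111 | ==

Converged values:
  [0] 1111
  [1] 0101
  [2] 1010
  [3] 0111
  [4] 0111
  [5] 1101
  [6] 0011
  [7] 1111

1010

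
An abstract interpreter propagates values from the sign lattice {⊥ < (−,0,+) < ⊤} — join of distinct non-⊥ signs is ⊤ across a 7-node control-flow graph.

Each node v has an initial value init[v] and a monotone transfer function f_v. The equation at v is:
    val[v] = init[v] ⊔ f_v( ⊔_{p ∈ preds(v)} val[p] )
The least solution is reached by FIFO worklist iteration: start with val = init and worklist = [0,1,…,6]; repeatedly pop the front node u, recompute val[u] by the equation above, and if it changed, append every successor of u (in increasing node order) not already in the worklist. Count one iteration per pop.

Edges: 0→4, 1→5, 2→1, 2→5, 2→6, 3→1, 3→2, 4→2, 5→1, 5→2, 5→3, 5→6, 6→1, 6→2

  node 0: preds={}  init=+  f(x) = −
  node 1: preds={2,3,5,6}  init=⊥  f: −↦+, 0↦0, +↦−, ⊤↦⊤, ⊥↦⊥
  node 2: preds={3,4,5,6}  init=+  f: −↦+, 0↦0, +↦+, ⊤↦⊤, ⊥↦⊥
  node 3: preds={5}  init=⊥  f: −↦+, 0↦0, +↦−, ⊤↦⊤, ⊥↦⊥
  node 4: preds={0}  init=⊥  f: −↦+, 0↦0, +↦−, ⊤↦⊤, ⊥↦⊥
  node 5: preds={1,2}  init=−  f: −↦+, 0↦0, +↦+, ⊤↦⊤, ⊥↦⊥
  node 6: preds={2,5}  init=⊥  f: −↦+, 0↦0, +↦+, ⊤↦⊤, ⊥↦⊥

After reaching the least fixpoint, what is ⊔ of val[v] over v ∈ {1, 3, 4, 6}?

Trace (14 dequeues):
  [1] u=0 | in ⊥ | out ⊤ | prev + | push {}
  [2] u=1 | in ⊤ | out ⊤ | prev ⊥ | push {}
  [3] u=2 | in − | out + | ==
  [4] u=3 | in − | out + | prev ⊥ | push {1,2}
  [5] u=4 | in ⊤ | out ⊤ | prev ⊥ | push {}
  [6] u=5 | in ⊤ | out ⊤ | prev − | push {3}
  [7] u=6 | in ⊤ | out ⊤ | prev ⊥ | push {}
  [8] u=1 | in ⊤ | out ⊤ | ==
  [9] u=2 | in ⊤ | out ⊤ | prev + | push {1,5,6}
  [10] u=3 | in ⊤ | out ⊤ | prev + | push {2}
  [11] u=1 | in ⊤ | out ⊤ | ==
  [12] u=5 | in ⊤ | out ⊤ | ==
  [13] u=6 | in ⊤ | out ⊤ | ==
  [14] u=2 | in ⊤ | out ⊤ | ==

Converged values:
  [0] ⊤
  [1] ⊤
  [2] ⊤
  [3] ⊤
  [4] ⊤
  [5] ⊤
  [6] ⊤

⊤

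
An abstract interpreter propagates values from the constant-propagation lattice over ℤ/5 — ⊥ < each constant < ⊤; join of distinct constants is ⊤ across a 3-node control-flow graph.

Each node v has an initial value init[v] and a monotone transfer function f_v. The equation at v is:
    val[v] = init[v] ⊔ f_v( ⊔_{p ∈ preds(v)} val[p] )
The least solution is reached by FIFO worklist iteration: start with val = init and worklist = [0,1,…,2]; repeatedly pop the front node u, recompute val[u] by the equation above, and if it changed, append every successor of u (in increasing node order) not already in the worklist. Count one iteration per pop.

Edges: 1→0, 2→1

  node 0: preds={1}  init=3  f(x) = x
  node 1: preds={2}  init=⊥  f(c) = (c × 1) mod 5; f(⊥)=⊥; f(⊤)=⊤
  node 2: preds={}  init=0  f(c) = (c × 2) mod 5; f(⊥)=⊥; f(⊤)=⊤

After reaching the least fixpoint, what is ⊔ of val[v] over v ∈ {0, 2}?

⊤

Trace (4 dequeues):
  [1] u=0 | in ⊥ | out 3 | ==
  [2] u=1 | in 0 | out 0 | prev ⊥ | push {0}
  [3] u=2 | in ⊥ | out 0 | ==
  [4] u=0 | in 0 | out ⊤ | prev 3 | push {}

Converged values:
  [0] ⊤
  [1] 0
  [2] 0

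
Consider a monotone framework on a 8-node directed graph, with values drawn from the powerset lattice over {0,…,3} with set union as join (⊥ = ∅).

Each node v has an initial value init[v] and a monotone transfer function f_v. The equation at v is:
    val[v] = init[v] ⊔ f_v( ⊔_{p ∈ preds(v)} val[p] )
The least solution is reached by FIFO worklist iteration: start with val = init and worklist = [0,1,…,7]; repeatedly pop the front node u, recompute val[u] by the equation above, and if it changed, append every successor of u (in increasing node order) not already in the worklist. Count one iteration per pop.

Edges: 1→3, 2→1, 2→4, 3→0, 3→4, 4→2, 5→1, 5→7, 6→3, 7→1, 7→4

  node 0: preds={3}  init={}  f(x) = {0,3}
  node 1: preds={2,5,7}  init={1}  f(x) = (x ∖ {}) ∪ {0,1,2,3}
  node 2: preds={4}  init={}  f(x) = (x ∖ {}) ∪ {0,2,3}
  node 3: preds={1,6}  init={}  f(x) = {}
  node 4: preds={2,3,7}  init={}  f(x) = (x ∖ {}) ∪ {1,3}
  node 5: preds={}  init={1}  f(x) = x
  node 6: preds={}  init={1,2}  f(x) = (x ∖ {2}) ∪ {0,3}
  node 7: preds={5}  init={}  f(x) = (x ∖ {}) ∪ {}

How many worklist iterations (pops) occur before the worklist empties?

13

Iteration log — 13 steps:
  step 1. node 0  ⊔preds={}  new={0,3}  old={}  +wl: 
  step 2. node 1  ⊔preds={1}  new={0,1,2,3}  old={1}  +wl: 
  step 3. node 2  ⊔preds={}  new={0,2,3}  old={}  +wl: 1
  step 4. node 3  ⊔preds={0,1,2,3}  new={}  stable
  step 5. node 4  ⊔preds={0,2,3}  new={0,1,2,3}  old={}  +wl: 2
  step 6. node 5  ⊔preds={}  new={1}  stable
  step 7. node 6  ⊔preds={}  new={0,1,2,3}  old={1,2}  +wl: 3
  step 8. node 7  ⊔preds={1}  new={1}  old={}  +wl: 4
  step 9. node 1  ⊔preds={0,1,2,3}  new={0,1,2,3}  stable
  step 10. node 2  ⊔preds={0,1,2,3}  new={0,1,2,3}  old={0,2,3}  +wl: 1
  step 11. node 3  ⊔preds={0,1,2,3}  new={}  stable
  step 12. node 4  ⊔preds={0,1,2,3}  new={0,1,2,3}  stable
  step 13. node 1  ⊔preds={0,1,2,3}  new={0,1,2,3}  stable

Least fixpoint reached:
  node 0: {0,3}
  node 1: {0,1,2,3}
  node 2: {0,1,2,3}
  node 3: {}
  node 4: {0,1,2,3}
  node 5: {1}
  node 6: {0,1,2,3}
  node 7: {1}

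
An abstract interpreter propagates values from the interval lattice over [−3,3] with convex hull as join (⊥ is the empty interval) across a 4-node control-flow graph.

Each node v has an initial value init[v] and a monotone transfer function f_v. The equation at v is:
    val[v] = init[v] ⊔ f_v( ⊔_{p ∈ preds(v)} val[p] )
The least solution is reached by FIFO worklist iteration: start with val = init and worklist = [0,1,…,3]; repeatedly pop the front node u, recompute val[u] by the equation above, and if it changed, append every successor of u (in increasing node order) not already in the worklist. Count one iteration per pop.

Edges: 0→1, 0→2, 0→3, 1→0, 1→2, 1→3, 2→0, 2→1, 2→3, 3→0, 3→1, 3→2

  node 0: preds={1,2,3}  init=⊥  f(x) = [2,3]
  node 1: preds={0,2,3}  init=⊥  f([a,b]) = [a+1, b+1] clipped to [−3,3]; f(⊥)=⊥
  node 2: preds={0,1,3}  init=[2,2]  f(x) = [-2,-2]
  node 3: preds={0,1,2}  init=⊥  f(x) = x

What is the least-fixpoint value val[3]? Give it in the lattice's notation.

[-2,3]

Iteration log — 9 steps:
  step 1. node 0  ⊔preds=[2,2]  new=[2,3]  old=⊥  +wl: 
  step 2. node 1  ⊔preds=[2,3]  new=[3,3]  old=⊥  +wl: 0
  step 3. node 2  ⊔preds=[2,3]  new=[-2,2]  old=[2,2]  +wl: 1
  step 4. node 3  ⊔preds=[-2,3]  new=[-2,3]  old=⊥  +wl: 2
  step 5. node 0  ⊔preds=[-2,3]  new=[2,3]  stable
  step 6. node 1  ⊔preds=[-2,3]  new=[-1,3]  old=[3,3]  +wl: 0,3
  step 7. node 2  ⊔preds=[-2,3]  new=[-2,2]  stable
  step 8. node 0  ⊔preds=[-2,3]  new=[2,3]  stable
  step 9. node 3  ⊔preds=[-2,3]  new=[-2,3]  stable

Least fixpoint reached:
  node 0: [2,3]
  node 1: [-1,3]
  node 2: [-2,2]
  node 3: [-2,3]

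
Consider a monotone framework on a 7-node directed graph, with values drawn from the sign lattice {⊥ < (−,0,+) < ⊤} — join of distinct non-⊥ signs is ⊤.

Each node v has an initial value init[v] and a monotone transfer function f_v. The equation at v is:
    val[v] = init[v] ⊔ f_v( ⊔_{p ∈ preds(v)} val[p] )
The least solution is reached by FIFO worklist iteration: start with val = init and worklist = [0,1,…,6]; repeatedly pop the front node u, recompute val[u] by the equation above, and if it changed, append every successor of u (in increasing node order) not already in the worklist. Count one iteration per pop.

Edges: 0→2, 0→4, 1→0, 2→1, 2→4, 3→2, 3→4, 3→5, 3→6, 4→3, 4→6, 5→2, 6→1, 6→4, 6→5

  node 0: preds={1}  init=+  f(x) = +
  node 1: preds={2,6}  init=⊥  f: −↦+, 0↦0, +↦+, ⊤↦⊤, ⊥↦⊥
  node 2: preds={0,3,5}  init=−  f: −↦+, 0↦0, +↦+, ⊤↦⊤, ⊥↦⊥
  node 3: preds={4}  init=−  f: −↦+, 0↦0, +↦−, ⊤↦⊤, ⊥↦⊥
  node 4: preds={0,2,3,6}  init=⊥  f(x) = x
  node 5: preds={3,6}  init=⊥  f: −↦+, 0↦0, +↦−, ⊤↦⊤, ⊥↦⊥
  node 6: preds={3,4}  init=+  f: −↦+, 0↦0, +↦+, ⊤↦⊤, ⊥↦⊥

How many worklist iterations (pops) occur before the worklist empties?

Iteration log — 14 steps:
  step 1. node 0  ⊔preds=⊥  new=+  stable
  step 2. node 1  ⊔preds=⊤  new=⊤  old=⊥  +wl: 0
  step 3. node 2  ⊔preds=⊤  new=⊤  old=−  +wl: 1
  step 4. node 3  ⊔preds=⊥  new=−  stable
  step 5. node 4  ⊔preds=⊤  new=⊤  old=⊥  +wl: 3
  step 6. node 5  ⊔preds=⊤  new=⊤  old=⊥  +wl: 2
  step 7. node 6  ⊔preds=⊤  new=⊤  old=+  +wl: 4,5
  step 8. node 0  ⊔preds=⊤  new=+  stable
  step 9. node 1  ⊔preds=⊤  new=⊤  stable
  step 10. node 3  ⊔preds=⊤  new=⊤  old=−  +wl: 6
  step 11. node 2  ⊔preds=⊤  new=⊤  stable
  step 12. node 4  ⊔preds=⊤  new=⊤  stable
  step 13. node 5  ⊔preds=⊤  new=⊤  stable
  step 14. node 6  ⊔preds=⊤  new=⊤  stable

Least fixpoint reached:
  node 0: +
  node 1: ⊤
  node 2: ⊤
  node 3: ⊤
  node 4: ⊤
  node 5: ⊤
  node 6: ⊤

14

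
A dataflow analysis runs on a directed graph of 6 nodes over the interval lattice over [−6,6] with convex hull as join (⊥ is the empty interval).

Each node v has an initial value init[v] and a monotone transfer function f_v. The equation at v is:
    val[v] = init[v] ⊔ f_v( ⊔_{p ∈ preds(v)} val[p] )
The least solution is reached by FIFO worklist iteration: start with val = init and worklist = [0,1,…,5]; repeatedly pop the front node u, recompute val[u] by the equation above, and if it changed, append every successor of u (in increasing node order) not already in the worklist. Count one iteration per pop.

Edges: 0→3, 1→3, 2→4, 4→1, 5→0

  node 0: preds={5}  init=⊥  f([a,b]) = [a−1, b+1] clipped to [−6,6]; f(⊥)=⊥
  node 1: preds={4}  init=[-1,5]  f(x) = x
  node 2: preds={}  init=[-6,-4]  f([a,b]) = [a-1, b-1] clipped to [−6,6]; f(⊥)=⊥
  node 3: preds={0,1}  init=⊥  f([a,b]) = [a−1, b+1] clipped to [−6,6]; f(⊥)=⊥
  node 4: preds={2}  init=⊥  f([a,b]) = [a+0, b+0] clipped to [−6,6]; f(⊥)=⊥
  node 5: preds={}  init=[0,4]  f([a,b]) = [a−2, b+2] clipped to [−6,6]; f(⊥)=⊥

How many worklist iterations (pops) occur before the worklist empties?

8

Trace (8 dequeues):
  [1] u=0 | in [0,4] | out [-1,5] | prev ⊥ | push {}
  [2] u=1 | in ⊥ | out [-1,5] | ==
  [3] u=2 | in ⊥ | out [-6,-4] | ==
  [4] u=3 | in [-1,5] | out [-2,6] | prev ⊥ | push {}
  [5] u=4 | in [-6,-4] | out [-6,-4] | prev ⊥ | push {1}
  [6] u=5 | in ⊥ | out [0,4] | ==
  [7] u=1 | in [-6,-4] | out [-6,5] | prev [-1,5] | push {3}
  [8] u=3 | in [-6,5] | out [-6,6] | prev [-2,6] | push {}

Converged values:
  [0] [-1,5]
  [1] [-6,5]
  [2] [-6,-4]
  [3] [-6,6]
  [4] [-6,-4]
  [5] [0,4]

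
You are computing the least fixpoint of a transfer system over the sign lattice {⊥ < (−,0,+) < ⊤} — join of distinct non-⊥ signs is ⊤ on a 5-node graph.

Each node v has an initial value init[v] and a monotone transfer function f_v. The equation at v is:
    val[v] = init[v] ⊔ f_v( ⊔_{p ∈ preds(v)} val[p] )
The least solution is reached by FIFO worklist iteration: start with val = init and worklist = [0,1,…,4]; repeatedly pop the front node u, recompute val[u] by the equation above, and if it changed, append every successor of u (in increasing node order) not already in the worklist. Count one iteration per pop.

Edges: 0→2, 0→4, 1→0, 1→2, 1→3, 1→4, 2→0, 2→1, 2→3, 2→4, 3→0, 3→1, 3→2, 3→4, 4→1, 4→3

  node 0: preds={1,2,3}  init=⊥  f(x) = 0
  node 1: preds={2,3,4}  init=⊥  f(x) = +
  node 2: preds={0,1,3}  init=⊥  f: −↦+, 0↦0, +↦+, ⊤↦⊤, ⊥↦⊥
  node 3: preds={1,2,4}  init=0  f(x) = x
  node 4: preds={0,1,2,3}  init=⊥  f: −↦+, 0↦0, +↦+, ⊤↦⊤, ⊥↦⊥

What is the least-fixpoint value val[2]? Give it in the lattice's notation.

⊤

Trace (9 dequeues):
  [1] u=0 | in 0 | out 0 | prev ⊥ | push {}
  [2] u=1 | in 0 | out + | prev ⊥ | push {0}
  [3] u=2 | in ⊤ | out ⊤ | prev ⊥ | push {1}
  [4] u=3 | in ⊤ | out ⊤ | prev 0 | push {2}
  [5] u=4 | in ⊤ | out ⊤ | prev ⊥ | push {3}
  [6] u=0 | in ⊤ | out 0 | ==
  [7] u=1 | in ⊤ | out + | ==
  [8] u=2 | in ⊤ | out ⊤ | ==
  [9] u=3 | in ⊤ | out ⊤ | ==

Converged values:
  [0] 0
  [1] +
  [2] ⊤
  [3] ⊤
  [4] ⊤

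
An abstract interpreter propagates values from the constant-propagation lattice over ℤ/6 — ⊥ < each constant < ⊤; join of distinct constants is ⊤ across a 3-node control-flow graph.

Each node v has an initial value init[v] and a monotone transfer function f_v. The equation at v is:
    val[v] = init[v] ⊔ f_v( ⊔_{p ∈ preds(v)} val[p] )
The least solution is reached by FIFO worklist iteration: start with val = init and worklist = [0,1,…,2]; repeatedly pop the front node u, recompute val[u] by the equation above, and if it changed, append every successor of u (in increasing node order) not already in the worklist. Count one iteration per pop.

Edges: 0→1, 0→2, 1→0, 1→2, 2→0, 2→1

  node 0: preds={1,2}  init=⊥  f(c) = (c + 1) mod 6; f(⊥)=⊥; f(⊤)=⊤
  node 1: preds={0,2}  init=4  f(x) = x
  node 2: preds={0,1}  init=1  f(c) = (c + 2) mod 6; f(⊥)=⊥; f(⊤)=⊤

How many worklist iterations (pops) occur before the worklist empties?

5

Iteration log — 5 steps:
  step 1. node 0  ⊔preds=⊤  new=⊤  old=⊥  +wl: 
  step 2. node 1  ⊔preds=⊤  new=⊤  old=4  +wl: 0
  step 3. node 2  ⊔preds=⊤  new=⊤  old=1  +wl: 1
  step 4. node 0  ⊔preds=⊤  new=⊤  stable
  step 5. node 1  ⊔preds=⊤  new=⊤  stable

Least fixpoint reached:
  node 0: ⊤
  node 1: ⊤
  node 2: ⊤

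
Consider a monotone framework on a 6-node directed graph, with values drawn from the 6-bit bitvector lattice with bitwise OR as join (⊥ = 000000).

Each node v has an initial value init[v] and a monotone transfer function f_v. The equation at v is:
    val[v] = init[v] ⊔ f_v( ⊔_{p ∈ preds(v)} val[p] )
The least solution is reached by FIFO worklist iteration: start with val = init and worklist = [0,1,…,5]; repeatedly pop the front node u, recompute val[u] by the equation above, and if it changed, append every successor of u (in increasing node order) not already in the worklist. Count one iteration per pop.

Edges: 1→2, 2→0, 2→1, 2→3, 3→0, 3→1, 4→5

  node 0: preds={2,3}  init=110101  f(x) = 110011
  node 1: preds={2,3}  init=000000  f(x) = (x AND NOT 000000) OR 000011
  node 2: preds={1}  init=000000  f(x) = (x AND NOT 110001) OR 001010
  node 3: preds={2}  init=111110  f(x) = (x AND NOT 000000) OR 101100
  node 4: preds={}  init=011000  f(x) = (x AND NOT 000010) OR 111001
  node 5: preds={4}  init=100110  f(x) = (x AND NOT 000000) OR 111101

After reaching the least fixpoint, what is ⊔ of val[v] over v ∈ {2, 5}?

Trace (8 dequeues):
  [1] u=0 | in 111110 | out 110111 | prev 110101 | push {}
  [2] u=1 | in 111110 | out 111111 | prev 000000 | push {}
  [3] u=2 | in 111111 | out 001110 | prev 000000 | push {0,1}
  [4] u=3 | in 001110 | out 111110 | ==
  [5] u=4 | in 000000 | out 111001 | prev 011000 | push {}
  [6] u=5 | in 111001 | out 111111 | prev 100110 | push {}
  [7] u=0 | in 111110 | out 110111 | ==
  [8] u=1 | in 111110 | out 111111 | ==

Converged values:
  [0] 110111
  [1] 111111
  [2] 001110
  [3] 111110
  [4] 111001
  [5] 111111

111111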